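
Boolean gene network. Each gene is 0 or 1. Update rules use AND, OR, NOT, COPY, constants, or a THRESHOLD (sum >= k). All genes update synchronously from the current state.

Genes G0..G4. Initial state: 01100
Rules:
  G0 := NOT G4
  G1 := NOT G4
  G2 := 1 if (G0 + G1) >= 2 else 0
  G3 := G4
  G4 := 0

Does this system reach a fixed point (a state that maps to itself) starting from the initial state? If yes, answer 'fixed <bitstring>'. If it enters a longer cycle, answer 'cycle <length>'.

Answer: fixed 11100

Derivation:
Step 0: 01100
Step 1: G0=NOT G4=NOT 0=1 G1=NOT G4=NOT 0=1 G2=(0+1>=2)=0 G3=G4=0 G4=0(const) -> 11000
Step 2: G0=NOT G4=NOT 0=1 G1=NOT G4=NOT 0=1 G2=(1+1>=2)=1 G3=G4=0 G4=0(const) -> 11100
Step 3: G0=NOT G4=NOT 0=1 G1=NOT G4=NOT 0=1 G2=(1+1>=2)=1 G3=G4=0 G4=0(const) -> 11100
Fixed point reached at step 2: 11100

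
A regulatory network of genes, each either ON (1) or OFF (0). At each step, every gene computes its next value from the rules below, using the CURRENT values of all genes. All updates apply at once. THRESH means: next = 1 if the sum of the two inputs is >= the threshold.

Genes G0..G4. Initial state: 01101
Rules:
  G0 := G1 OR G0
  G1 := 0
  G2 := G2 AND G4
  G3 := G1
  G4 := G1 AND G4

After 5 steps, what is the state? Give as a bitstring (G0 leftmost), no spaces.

Step 1: G0=G1|G0=1|0=1 G1=0(const) G2=G2&G4=1&1=1 G3=G1=1 G4=G1&G4=1&1=1 -> 10111
Step 2: G0=G1|G0=0|1=1 G1=0(const) G2=G2&G4=1&1=1 G3=G1=0 G4=G1&G4=0&1=0 -> 10100
Step 3: G0=G1|G0=0|1=1 G1=0(const) G2=G2&G4=1&0=0 G3=G1=0 G4=G1&G4=0&0=0 -> 10000
Step 4: G0=G1|G0=0|1=1 G1=0(const) G2=G2&G4=0&0=0 G3=G1=0 G4=G1&G4=0&0=0 -> 10000
Step 5: G0=G1|G0=0|1=1 G1=0(const) G2=G2&G4=0&0=0 G3=G1=0 G4=G1&G4=0&0=0 -> 10000

10000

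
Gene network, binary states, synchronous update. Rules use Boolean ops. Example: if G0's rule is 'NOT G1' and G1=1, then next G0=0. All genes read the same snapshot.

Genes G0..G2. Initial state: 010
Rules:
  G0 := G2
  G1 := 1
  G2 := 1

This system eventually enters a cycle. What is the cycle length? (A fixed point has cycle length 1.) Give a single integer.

Step 0: 010
Step 1: G0=G2=0 G1=1(const) G2=1(const) -> 011
Step 2: G0=G2=1 G1=1(const) G2=1(const) -> 111
Step 3: G0=G2=1 G1=1(const) G2=1(const) -> 111
State from step 3 equals state from step 2 -> cycle length 1

Answer: 1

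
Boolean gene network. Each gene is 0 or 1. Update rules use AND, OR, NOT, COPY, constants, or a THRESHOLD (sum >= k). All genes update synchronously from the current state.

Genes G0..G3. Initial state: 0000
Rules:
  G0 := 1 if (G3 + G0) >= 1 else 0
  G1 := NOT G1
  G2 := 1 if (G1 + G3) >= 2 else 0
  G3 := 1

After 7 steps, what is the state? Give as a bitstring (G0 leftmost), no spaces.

Step 1: G0=(0+0>=1)=0 G1=NOT G1=NOT 0=1 G2=(0+0>=2)=0 G3=1(const) -> 0101
Step 2: G0=(1+0>=1)=1 G1=NOT G1=NOT 1=0 G2=(1+1>=2)=1 G3=1(const) -> 1011
Step 3: G0=(1+1>=1)=1 G1=NOT G1=NOT 0=1 G2=(0+1>=2)=0 G3=1(const) -> 1101
Step 4: G0=(1+1>=1)=1 G1=NOT G1=NOT 1=0 G2=(1+1>=2)=1 G3=1(const) -> 1011
Step 5: G0=(1+1>=1)=1 G1=NOT G1=NOT 0=1 G2=(0+1>=2)=0 G3=1(const) -> 1101
Step 6: G0=(1+1>=1)=1 G1=NOT G1=NOT 1=0 G2=(1+1>=2)=1 G3=1(const) -> 1011
Step 7: G0=(1+1>=1)=1 G1=NOT G1=NOT 0=1 G2=(0+1>=2)=0 G3=1(const) -> 1101

1101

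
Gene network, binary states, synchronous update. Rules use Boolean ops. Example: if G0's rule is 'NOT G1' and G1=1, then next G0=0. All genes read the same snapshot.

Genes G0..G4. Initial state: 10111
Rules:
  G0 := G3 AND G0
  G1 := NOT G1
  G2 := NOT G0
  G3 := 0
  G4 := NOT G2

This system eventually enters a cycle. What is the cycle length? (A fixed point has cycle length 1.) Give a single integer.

Answer: 2

Derivation:
Step 0: 10111
Step 1: G0=G3&G0=1&1=1 G1=NOT G1=NOT 0=1 G2=NOT G0=NOT 1=0 G3=0(const) G4=NOT G2=NOT 1=0 -> 11000
Step 2: G0=G3&G0=0&1=0 G1=NOT G1=NOT 1=0 G2=NOT G0=NOT 1=0 G3=0(const) G4=NOT G2=NOT 0=1 -> 00001
Step 3: G0=G3&G0=0&0=0 G1=NOT G1=NOT 0=1 G2=NOT G0=NOT 0=1 G3=0(const) G4=NOT G2=NOT 0=1 -> 01101
Step 4: G0=G3&G0=0&0=0 G1=NOT G1=NOT 1=0 G2=NOT G0=NOT 0=1 G3=0(const) G4=NOT G2=NOT 1=0 -> 00100
Step 5: G0=G3&G0=0&0=0 G1=NOT G1=NOT 0=1 G2=NOT G0=NOT 0=1 G3=0(const) G4=NOT G2=NOT 1=0 -> 01100
Step 6: G0=G3&G0=0&0=0 G1=NOT G1=NOT 1=0 G2=NOT G0=NOT 0=1 G3=0(const) G4=NOT G2=NOT 1=0 -> 00100
State from step 6 equals state from step 4 -> cycle length 2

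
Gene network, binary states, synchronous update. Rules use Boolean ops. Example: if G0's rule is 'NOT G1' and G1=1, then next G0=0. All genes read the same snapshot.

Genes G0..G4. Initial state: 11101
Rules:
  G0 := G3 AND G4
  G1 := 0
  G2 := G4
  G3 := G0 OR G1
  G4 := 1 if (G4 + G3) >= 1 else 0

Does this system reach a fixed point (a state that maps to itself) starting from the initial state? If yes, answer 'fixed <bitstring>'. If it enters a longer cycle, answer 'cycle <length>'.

Step 0: 11101
Step 1: G0=G3&G4=0&1=0 G1=0(const) G2=G4=1 G3=G0|G1=1|1=1 G4=(1+0>=1)=1 -> 00111
Step 2: G0=G3&G4=1&1=1 G1=0(const) G2=G4=1 G3=G0|G1=0|0=0 G4=(1+1>=1)=1 -> 10101
Step 3: G0=G3&G4=0&1=0 G1=0(const) G2=G4=1 G3=G0|G1=1|0=1 G4=(1+0>=1)=1 -> 00111
Cycle of length 2 starting at step 1 -> no fixed point

Answer: cycle 2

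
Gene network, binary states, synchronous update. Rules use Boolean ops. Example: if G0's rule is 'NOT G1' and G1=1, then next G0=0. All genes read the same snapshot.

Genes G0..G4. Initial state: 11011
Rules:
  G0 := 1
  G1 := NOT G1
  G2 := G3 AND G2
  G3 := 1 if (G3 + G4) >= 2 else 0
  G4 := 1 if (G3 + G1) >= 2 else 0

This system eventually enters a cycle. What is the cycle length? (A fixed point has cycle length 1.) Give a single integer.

Step 0: 11011
Step 1: G0=1(const) G1=NOT G1=NOT 1=0 G2=G3&G2=1&0=0 G3=(1+1>=2)=1 G4=(1+1>=2)=1 -> 10011
Step 2: G0=1(const) G1=NOT G1=NOT 0=1 G2=G3&G2=1&0=0 G3=(1+1>=2)=1 G4=(1+0>=2)=0 -> 11010
Step 3: G0=1(const) G1=NOT G1=NOT 1=0 G2=G3&G2=1&0=0 G3=(1+0>=2)=0 G4=(1+1>=2)=1 -> 10001
Step 4: G0=1(const) G1=NOT G1=NOT 0=1 G2=G3&G2=0&0=0 G3=(0+1>=2)=0 G4=(0+0>=2)=0 -> 11000
Step 5: G0=1(const) G1=NOT G1=NOT 1=0 G2=G3&G2=0&0=0 G3=(0+0>=2)=0 G4=(0+1>=2)=0 -> 10000
Step 6: G0=1(const) G1=NOT G1=NOT 0=1 G2=G3&G2=0&0=0 G3=(0+0>=2)=0 G4=(0+0>=2)=0 -> 11000
State from step 6 equals state from step 4 -> cycle length 2

Answer: 2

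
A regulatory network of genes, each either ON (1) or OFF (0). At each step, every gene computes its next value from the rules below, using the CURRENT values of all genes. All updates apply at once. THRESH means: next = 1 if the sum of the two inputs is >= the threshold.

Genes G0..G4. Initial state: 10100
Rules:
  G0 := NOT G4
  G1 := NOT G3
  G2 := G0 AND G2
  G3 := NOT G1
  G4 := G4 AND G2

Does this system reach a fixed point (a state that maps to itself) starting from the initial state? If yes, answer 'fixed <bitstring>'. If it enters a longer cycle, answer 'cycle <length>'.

Answer: cycle 2

Derivation:
Step 0: 10100
Step 1: G0=NOT G4=NOT 0=1 G1=NOT G3=NOT 0=1 G2=G0&G2=1&1=1 G3=NOT G1=NOT 0=1 G4=G4&G2=0&1=0 -> 11110
Step 2: G0=NOT G4=NOT 0=1 G1=NOT G3=NOT 1=0 G2=G0&G2=1&1=1 G3=NOT G1=NOT 1=0 G4=G4&G2=0&1=0 -> 10100
Cycle of length 2 starting at step 0 -> no fixed point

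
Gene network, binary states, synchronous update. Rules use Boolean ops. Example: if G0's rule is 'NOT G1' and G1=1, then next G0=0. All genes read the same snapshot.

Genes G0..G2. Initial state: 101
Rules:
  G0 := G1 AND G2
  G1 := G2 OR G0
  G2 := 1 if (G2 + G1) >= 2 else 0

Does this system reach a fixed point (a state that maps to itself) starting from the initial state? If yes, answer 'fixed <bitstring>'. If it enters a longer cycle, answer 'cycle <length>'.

Answer: fixed 000

Derivation:
Step 0: 101
Step 1: G0=G1&G2=0&1=0 G1=G2|G0=1|1=1 G2=(1+0>=2)=0 -> 010
Step 2: G0=G1&G2=1&0=0 G1=G2|G0=0|0=0 G2=(0+1>=2)=0 -> 000
Step 3: G0=G1&G2=0&0=0 G1=G2|G0=0|0=0 G2=(0+0>=2)=0 -> 000
Fixed point reached at step 2: 000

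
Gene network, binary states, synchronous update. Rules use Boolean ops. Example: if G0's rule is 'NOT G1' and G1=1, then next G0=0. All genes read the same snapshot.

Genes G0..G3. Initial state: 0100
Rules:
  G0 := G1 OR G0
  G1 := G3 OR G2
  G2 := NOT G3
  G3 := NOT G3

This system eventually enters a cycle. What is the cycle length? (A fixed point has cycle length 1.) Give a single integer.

Answer: 2

Derivation:
Step 0: 0100
Step 1: G0=G1|G0=1|0=1 G1=G3|G2=0|0=0 G2=NOT G3=NOT 0=1 G3=NOT G3=NOT 0=1 -> 1011
Step 2: G0=G1|G0=0|1=1 G1=G3|G2=1|1=1 G2=NOT G3=NOT 1=0 G3=NOT G3=NOT 1=0 -> 1100
Step 3: G0=G1|G0=1|1=1 G1=G3|G2=0|0=0 G2=NOT G3=NOT 0=1 G3=NOT G3=NOT 0=1 -> 1011
State from step 3 equals state from step 1 -> cycle length 2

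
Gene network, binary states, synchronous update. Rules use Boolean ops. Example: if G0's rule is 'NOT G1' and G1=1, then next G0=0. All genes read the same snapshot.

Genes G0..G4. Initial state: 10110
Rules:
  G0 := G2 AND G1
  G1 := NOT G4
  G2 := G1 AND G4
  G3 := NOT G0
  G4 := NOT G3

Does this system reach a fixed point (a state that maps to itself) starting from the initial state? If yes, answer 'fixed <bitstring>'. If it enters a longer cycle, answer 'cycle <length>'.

Answer: fixed 01010

Derivation:
Step 0: 10110
Step 1: G0=G2&G1=1&0=0 G1=NOT G4=NOT 0=1 G2=G1&G4=0&0=0 G3=NOT G0=NOT 1=0 G4=NOT G3=NOT 1=0 -> 01000
Step 2: G0=G2&G1=0&1=0 G1=NOT G4=NOT 0=1 G2=G1&G4=1&0=0 G3=NOT G0=NOT 0=1 G4=NOT G3=NOT 0=1 -> 01011
Step 3: G0=G2&G1=0&1=0 G1=NOT G4=NOT 1=0 G2=G1&G4=1&1=1 G3=NOT G0=NOT 0=1 G4=NOT G3=NOT 1=0 -> 00110
Step 4: G0=G2&G1=1&0=0 G1=NOT G4=NOT 0=1 G2=G1&G4=0&0=0 G3=NOT G0=NOT 0=1 G4=NOT G3=NOT 1=0 -> 01010
Step 5: G0=G2&G1=0&1=0 G1=NOT G4=NOT 0=1 G2=G1&G4=1&0=0 G3=NOT G0=NOT 0=1 G4=NOT G3=NOT 1=0 -> 01010
Fixed point reached at step 4: 01010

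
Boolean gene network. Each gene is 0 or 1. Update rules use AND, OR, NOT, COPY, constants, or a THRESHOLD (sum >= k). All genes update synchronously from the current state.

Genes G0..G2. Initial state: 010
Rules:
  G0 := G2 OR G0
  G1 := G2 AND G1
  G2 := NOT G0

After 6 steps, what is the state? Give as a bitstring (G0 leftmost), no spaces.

Step 1: G0=G2|G0=0|0=0 G1=G2&G1=0&1=0 G2=NOT G0=NOT 0=1 -> 001
Step 2: G0=G2|G0=1|0=1 G1=G2&G1=1&0=0 G2=NOT G0=NOT 0=1 -> 101
Step 3: G0=G2|G0=1|1=1 G1=G2&G1=1&0=0 G2=NOT G0=NOT 1=0 -> 100
Step 4: G0=G2|G0=0|1=1 G1=G2&G1=0&0=0 G2=NOT G0=NOT 1=0 -> 100
Step 5: G0=G2|G0=0|1=1 G1=G2&G1=0&0=0 G2=NOT G0=NOT 1=0 -> 100
Step 6: G0=G2|G0=0|1=1 G1=G2&G1=0&0=0 G2=NOT G0=NOT 1=0 -> 100

100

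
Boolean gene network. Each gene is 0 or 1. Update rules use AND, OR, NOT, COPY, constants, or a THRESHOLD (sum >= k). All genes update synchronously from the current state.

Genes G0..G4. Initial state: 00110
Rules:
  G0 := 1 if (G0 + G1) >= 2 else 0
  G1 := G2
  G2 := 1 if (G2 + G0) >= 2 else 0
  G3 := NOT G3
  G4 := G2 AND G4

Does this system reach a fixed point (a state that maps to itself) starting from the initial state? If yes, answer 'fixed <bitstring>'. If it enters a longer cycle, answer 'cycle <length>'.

Step 0: 00110
Step 1: G0=(0+0>=2)=0 G1=G2=1 G2=(1+0>=2)=0 G3=NOT G3=NOT 1=0 G4=G2&G4=1&0=0 -> 01000
Step 2: G0=(0+1>=2)=0 G1=G2=0 G2=(0+0>=2)=0 G3=NOT G3=NOT 0=1 G4=G2&G4=0&0=0 -> 00010
Step 3: G0=(0+0>=2)=0 G1=G2=0 G2=(0+0>=2)=0 G3=NOT G3=NOT 1=0 G4=G2&G4=0&0=0 -> 00000
Step 4: G0=(0+0>=2)=0 G1=G2=0 G2=(0+0>=2)=0 G3=NOT G3=NOT 0=1 G4=G2&G4=0&0=0 -> 00010
Cycle of length 2 starting at step 2 -> no fixed point

Answer: cycle 2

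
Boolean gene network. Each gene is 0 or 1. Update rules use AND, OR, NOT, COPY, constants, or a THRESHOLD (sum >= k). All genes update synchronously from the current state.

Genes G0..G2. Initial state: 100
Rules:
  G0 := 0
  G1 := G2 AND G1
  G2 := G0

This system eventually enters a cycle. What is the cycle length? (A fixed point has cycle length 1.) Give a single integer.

Step 0: 100
Step 1: G0=0(const) G1=G2&G1=0&0=0 G2=G0=1 -> 001
Step 2: G0=0(const) G1=G2&G1=1&0=0 G2=G0=0 -> 000
Step 3: G0=0(const) G1=G2&G1=0&0=0 G2=G0=0 -> 000
State from step 3 equals state from step 2 -> cycle length 1

Answer: 1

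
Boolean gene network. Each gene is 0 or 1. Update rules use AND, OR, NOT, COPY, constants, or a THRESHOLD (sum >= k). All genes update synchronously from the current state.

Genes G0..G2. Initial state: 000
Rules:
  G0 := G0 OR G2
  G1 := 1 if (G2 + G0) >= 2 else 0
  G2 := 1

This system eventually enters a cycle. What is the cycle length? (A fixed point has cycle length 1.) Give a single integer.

Answer: 1

Derivation:
Step 0: 000
Step 1: G0=G0|G2=0|0=0 G1=(0+0>=2)=0 G2=1(const) -> 001
Step 2: G0=G0|G2=0|1=1 G1=(1+0>=2)=0 G2=1(const) -> 101
Step 3: G0=G0|G2=1|1=1 G1=(1+1>=2)=1 G2=1(const) -> 111
Step 4: G0=G0|G2=1|1=1 G1=(1+1>=2)=1 G2=1(const) -> 111
State from step 4 equals state from step 3 -> cycle length 1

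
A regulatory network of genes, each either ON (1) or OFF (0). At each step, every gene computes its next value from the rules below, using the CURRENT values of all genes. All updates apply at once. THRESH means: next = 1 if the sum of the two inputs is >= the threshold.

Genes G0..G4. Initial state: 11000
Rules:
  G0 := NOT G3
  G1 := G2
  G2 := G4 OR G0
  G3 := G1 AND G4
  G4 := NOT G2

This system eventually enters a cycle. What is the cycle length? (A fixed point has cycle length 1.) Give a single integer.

Answer: 1

Derivation:
Step 0: 11000
Step 1: G0=NOT G3=NOT 0=1 G1=G2=0 G2=G4|G0=0|1=1 G3=G1&G4=1&0=0 G4=NOT G2=NOT 0=1 -> 10101
Step 2: G0=NOT G3=NOT 0=1 G1=G2=1 G2=G4|G0=1|1=1 G3=G1&G4=0&1=0 G4=NOT G2=NOT 1=0 -> 11100
Step 3: G0=NOT G3=NOT 0=1 G1=G2=1 G2=G4|G0=0|1=1 G3=G1&G4=1&0=0 G4=NOT G2=NOT 1=0 -> 11100
State from step 3 equals state from step 2 -> cycle length 1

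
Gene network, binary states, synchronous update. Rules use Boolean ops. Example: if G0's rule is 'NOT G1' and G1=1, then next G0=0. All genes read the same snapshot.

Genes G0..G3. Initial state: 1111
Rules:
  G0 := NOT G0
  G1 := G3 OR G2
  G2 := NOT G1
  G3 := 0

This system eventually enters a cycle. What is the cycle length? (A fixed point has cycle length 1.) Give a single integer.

Step 0: 1111
Step 1: G0=NOT G0=NOT 1=0 G1=G3|G2=1|1=1 G2=NOT G1=NOT 1=0 G3=0(const) -> 0100
Step 2: G0=NOT G0=NOT 0=1 G1=G3|G2=0|0=0 G2=NOT G1=NOT 1=0 G3=0(const) -> 1000
Step 3: G0=NOT G0=NOT 1=0 G1=G3|G2=0|0=0 G2=NOT G1=NOT 0=1 G3=0(const) -> 0010
Step 4: G0=NOT G0=NOT 0=1 G1=G3|G2=0|1=1 G2=NOT G1=NOT 0=1 G3=0(const) -> 1110
Step 5: G0=NOT G0=NOT 1=0 G1=G3|G2=0|1=1 G2=NOT G1=NOT 1=0 G3=0(const) -> 0100
State from step 5 equals state from step 1 -> cycle length 4

Answer: 4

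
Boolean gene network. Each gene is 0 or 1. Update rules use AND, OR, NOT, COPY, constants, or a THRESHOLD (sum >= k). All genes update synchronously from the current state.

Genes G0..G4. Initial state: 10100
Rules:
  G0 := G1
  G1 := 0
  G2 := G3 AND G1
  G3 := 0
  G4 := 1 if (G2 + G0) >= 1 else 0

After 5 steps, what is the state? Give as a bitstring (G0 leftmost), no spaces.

Step 1: G0=G1=0 G1=0(const) G2=G3&G1=0&0=0 G3=0(const) G4=(1+1>=1)=1 -> 00001
Step 2: G0=G1=0 G1=0(const) G2=G3&G1=0&0=0 G3=0(const) G4=(0+0>=1)=0 -> 00000
Step 3: G0=G1=0 G1=0(const) G2=G3&G1=0&0=0 G3=0(const) G4=(0+0>=1)=0 -> 00000
Step 4: G0=G1=0 G1=0(const) G2=G3&G1=0&0=0 G3=0(const) G4=(0+0>=1)=0 -> 00000
Step 5: G0=G1=0 G1=0(const) G2=G3&G1=0&0=0 G3=0(const) G4=(0+0>=1)=0 -> 00000

00000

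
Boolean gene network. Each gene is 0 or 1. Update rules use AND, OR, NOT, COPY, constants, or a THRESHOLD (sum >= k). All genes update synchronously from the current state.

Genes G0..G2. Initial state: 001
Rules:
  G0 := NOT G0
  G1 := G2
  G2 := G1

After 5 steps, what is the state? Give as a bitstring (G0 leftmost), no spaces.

Step 1: G0=NOT G0=NOT 0=1 G1=G2=1 G2=G1=0 -> 110
Step 2: G0=NOT G0=NOT 1=0 G1=G2=0 G2=G1=1 -> 001
Step 3: G0=NOT G0=NOT 0=1 G1=G2=1 G2=G1=0 -> 110
Step 4: G0=NOT G0=NOT 1=0 G1=G2=0 G2=G1=1 -> 001
Step 5: G0=NOT G0=NOT 0=1 G1=G2=1 G2=G1=0 -> 110

110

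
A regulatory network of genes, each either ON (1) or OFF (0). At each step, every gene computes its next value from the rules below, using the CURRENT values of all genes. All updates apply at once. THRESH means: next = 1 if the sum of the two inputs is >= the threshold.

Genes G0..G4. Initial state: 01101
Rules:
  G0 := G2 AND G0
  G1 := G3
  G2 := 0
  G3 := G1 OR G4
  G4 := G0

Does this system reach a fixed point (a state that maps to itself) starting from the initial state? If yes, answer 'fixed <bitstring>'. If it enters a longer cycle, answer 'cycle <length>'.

Answer: cycle 2

Derivation:
Step 0: 01101
Step 1: G0=G2&G0=1&0=0 G1=G3=0 G2=0(const) G3=G1|G4=1|1=1 G4=G0=0 -> 00010
Step 2: G0=G2&G0=0&0=0 G1=G3=1 G2=0(const) G3=G1|G4=0|0=0 G4=G0=0 -> 01000
Step 3: G0=G2&G0=0&0=0 G1=G3=0 G2=0(const) G3=G1|G4=1|0=1 G4=G0=0 -> 00010
Cycle of length 2 starting at step 1 -> no fixed point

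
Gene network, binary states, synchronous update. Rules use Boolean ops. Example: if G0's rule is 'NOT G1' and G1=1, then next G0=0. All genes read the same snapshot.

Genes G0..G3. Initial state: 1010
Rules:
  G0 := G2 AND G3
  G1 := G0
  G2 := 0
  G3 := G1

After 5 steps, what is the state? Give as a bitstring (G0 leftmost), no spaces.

Step 1: G0=G2&G3=1&0=0 G1=G0=1 G2=0(const) G3=G1=0 -> 0100
Step 2: G0=G2&G3=0&0=0 G1=G0=0 G2=0(const) G3=G1=1 -> 0001
Step 3: G0=G2&G3=0&1=0 G1=G0=0 G2=0(const) G3=G1=0 -> 0000
Step 4: G0=G2&G3=0&0=0 G1=G0=0 G2=0(const) G3=G1=0 -> 0000
Step 5: G0=G2&G3=0&0=0 G1=G0=0 G2=0(const) G3=G1=0 -> 0000

0000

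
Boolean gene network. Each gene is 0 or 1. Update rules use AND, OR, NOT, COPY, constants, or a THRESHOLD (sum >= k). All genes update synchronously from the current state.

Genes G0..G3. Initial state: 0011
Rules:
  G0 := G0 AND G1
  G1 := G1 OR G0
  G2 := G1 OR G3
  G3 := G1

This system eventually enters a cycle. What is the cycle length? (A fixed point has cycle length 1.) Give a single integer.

Answer: 1

Derivation:
Step 0: 0011
Step 1: G0=G0&G1=0&0=0 G1=G1|G0=0|0=0 G2=G1|G3=0|1=1 G3=G1=0 -> 0010
Step 2: G0=G0&G1=0&0=0 G1=G1|G0=0|0=0 G2=G1|G3=0|0=0 G3=G1=0 -> 0000
Step 3: G0=G0&G1=0&0=0 G1=G1|G0=0|0=0 G2=G1|G3=0|0=0 G3=G1=0 -> 0000
State from step 3 equals state from step 2 -> cycle length 1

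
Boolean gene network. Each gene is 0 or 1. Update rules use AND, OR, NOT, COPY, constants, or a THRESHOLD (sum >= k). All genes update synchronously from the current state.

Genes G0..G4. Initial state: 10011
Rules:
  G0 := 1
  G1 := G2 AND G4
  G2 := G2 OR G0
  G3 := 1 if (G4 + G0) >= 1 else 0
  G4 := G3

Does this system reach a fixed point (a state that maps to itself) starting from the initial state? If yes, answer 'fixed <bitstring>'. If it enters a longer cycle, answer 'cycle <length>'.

Step 0: 10011
Step 1: G0=1(const) G1=G2&G4=0&1=0 G2=G2|G0=0|1=1 G3=(1+1>=1)=1 G4=G3=1 -> 10111
Step 2: G0=1(const) G1=G2&G4=1&1=1 G2=G2|G0=1|1=1 G3=(1+1>=1)=1 G4=G3=1 -> 11111
Step 3: G0=1(const) G1=G2&G4=1&1=1 G2=G2|G0=1|1=1 G3=(1+1>=1)=1 G4=G3=1 -> 11111
Fixed point reached at step 2: 11111

Answer: fixed 11111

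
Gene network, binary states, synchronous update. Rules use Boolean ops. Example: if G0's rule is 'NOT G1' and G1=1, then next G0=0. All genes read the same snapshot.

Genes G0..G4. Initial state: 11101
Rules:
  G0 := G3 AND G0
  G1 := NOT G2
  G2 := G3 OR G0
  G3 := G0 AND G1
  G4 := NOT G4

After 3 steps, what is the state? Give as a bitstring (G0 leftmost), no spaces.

Step 1: G0=G3&G0=0&1=0 G1=NOT G2=NOT 1=0 G2=G3|G0=0|1=1 G3=G0&G1=1&1=1 G4=NOT G4=NOT 1=0 -> 00110
Step 2: G0=G3&G0=1&0=0 G1=NOT G2=NOT 1=0 G2=G3|G0=1|0=1 G3=G0&G1=0&0=0 G4=NOT G4=NOT 0=1 -> 00101
Step 3: G0=G3&G0=0&0=0 G1=NOT G2=NOT 1=0 G2=G3|G0=0|0=0 G3=G0&G1=0&0=0 G4=NOT G4=NOT 1=0 -> 00000

00000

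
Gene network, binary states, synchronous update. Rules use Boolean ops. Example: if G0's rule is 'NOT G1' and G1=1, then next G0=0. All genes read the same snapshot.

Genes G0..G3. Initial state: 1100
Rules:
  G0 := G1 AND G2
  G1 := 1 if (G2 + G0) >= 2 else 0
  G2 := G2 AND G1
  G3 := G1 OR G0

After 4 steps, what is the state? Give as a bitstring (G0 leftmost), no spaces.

Step 1: G0=G1&G2=1&0=0 G1=(0+1>=2)=0 G2=G2&G1=0&1=0 G3=G1|G0=1|1=1 -> 0001
Step 2: G0=G1&G2=0&0=0 G1=(0+0>=2)=0 G2=G2&G1=0&0=0 G3=G1|G0=0|0=0 -> 0000
Step 3: G0=G1&G2=0&0=0 G1=(0+0>=2)=0 G2=G2&G1=0&0=0 G3=G1|G0=0|0=0 -> 0000
Step 4: G0=G1&G2=0&0=0 G1=(0+0>=2)=0 G2=G2&G1=0&0=0 G3=G1|G0=0|0=0 -> 0000

0000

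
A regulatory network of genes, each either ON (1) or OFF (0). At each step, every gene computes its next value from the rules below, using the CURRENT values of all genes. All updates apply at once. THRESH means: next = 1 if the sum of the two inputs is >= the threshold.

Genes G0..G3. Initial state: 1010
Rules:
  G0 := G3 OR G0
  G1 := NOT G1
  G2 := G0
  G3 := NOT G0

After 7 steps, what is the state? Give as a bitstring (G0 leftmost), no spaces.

Step 1: G0=G3|G0=0|1=1 G1=NOT G1=NOT 0=1 G2=G0=1 G3=NOT G0=NOT 1=0 -> 1110
Step 2: G0=G3|G0=0|1=1 G1=NOT G1=NOT 1=0 G2=G0=1 G3=NOT G0=NOT 1=0 -> 1010
Step 3: G0=G3|G0=0|1=1 G1=NOT G1=NOT 0=1 G2=G0=1 G3=NOT G0=NOT 1=0 -> 1110
Step 4: G0=G3|G0=0|1=1 G1=NOT G1=NOT 1=0 G2=G0=1 G3=NOT G0=NOT 1=0 -> 1010
Step 5: G0=G3|G0=0|1=1 G1=NOT G1=NOT 0=1 G2=G0=1 G3=NOT G0=NOT 1=0 -> 1110
Step 6: G0=G3|G0=0|1=1 G1=NOT G1=NOT 1=0 G2=G0=1 G3=NOT G0=NOT 1=0 -> 1010
Step 7: G0=G3|G0=0|1=1 G1=NOT G1=NOT 0=1 G2=G0=1 G3=NOT G0=NOT 1=0 -> 1110

1110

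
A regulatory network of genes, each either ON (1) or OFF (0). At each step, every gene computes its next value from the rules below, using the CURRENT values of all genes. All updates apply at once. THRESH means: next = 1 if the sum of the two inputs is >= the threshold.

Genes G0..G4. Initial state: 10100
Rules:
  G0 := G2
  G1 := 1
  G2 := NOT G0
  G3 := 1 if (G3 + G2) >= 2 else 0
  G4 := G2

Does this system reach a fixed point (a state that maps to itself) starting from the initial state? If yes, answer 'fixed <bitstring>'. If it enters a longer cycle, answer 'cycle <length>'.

Step 0: 10100
Step 1: G0=G2=1 G1=1(const) G2=NOT G0=NOT 1=0 G3=(0+1>=2)=0 G4=G2=1 -> 11001
Step 2: G0=G2=0 G1=1(const) G2=NOT G0=NOT 1=0 G3=(0+0>=2)=0 G4=G2=0 -> 01000
Step 3: G0=G2=0 G1=1(const) G2=NOT G0=NOT 0=1 G3=(0+0>=2)=0 G4=G2=0 -> 01100
Step 4: G0=G2=1 G1=1(const) G2=NOT G0=NOT 0=1 G3=(0+1>=2)=0 G4=G2=1 -> 11101
Step 5: G0=G2=1 G1=1(const) G2=NOT G0=NOT 1=0 G3=(0+1>=2)=0 G4=G2=1 -> 11001
Cycle of length 4 starting at step 1 -> no fixed point

Answer: cycle 4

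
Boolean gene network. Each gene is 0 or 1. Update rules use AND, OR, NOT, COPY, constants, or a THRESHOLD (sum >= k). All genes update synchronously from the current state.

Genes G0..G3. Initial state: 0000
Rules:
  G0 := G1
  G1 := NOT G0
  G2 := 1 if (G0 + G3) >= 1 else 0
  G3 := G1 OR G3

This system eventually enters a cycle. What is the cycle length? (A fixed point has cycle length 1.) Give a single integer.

Step 0: 0000
Step 1: G0=G1=0 G1=NOT G0=NOT 0=1 G2=(0+0>=1)=0 G3=G1|G3=0|0=0 -> 0100
Step 2: G0=G1=1 G1=NOT G0=NOT 0=1 G2=(0+0>=1)=0 G3=G1|G3=1|0=1 -> 1101
Step 3: G0=G1=1 G1=NOT G0=NOT 1=0 G2=(1+1>=1)=1 G3=G1|G3=1|1=1 -> 1011
Step 4: G0=G1=0 G1=NOT G0=NOT 1=0 G2=(1+1>=1)=1 G3=G1|G3=0|1=1 -> 0011
Step 5: G0=G1=0 G1=NOT G0=NOT 0=1 G2=(0+1>=1)=1 G3=G1|G3=0|1=1 -> 0111
Step 6: G0=G1=1 G1=NOT G0=NOT 0=1 G2=(0+1>=1)=1 G3=G1|G3=1|1=1 -> 1111
Step 7: G0=G1=1 G1=NOT G0=NOT 1=0 G2=(1+1>=1)=1 G3=G1|G3=1|1=1 -> 1011
State from step 7 equals state from step 3 -> cycle length 4

Answer: 4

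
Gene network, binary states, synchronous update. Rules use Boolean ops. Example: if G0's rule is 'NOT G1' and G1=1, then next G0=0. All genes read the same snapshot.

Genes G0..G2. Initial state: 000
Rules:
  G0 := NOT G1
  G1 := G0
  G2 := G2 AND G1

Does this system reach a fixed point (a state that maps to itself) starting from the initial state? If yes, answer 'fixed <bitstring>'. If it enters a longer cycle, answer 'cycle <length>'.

Step 0: 000
Step 1: G0=NOT G1=NOT 0=1 G1=G0=0 G2=G2&G1=0&0=0 -> 100
Step 2: G0=NOT G1=NOT 0=1 G1=G0=1 G2=G2&G1=0&0=0 -> 110
Step 3: G0=NOT G1=NOT 1=0 G1=G0=1 G2=G2&G1=0&1=0 -> 010
Step 4: G0=NOT G1=NOT 1=0 G1=G0=0 G2=G2&G1=0&1=0 -> 000
Cycle of length 4 starting at step 0 -> no fixed point

Answer: cycle 4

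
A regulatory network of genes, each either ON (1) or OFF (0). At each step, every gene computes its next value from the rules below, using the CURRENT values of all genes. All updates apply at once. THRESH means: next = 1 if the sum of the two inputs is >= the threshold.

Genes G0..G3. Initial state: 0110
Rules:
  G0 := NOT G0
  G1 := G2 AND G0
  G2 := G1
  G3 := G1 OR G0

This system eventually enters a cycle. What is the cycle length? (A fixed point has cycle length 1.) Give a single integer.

Step 0: 0110
Step 1: G0=NOT G0=NOT 0=1 G1=G2&G0=1&0=0 G2=G1=1 G3=G1|G0=1|0=1 -> 1011
Step 2: G0=NOT G0=NOT 1=0 G1=G2&G0=1&1=1 G2=G1=0 G3=G1|G0=0|1=1 -> 0101
Step 3: G0=NOT G0=NOT 0=1 G1=G2&G0=0&0=0 G2=G1=1 G3=G1|G0=1|0=1 -> 1011
State from step 3 equals state from step 1 -> cycle length 2

Answer: 2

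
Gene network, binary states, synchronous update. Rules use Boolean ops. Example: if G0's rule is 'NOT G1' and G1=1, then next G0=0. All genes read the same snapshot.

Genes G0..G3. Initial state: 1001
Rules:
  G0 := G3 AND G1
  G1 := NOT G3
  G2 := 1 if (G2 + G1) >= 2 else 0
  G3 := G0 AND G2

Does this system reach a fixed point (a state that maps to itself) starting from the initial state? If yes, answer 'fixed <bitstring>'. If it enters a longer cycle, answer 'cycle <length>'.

Answer: fixed 0100

Derivation:
Step 0: 1001
Step 1: G0=G3&G1=1&0=0 G1=NOT G3=NOT 1=0 G2=(0+0>=2)=0 G3=G0&G2=1&0=0 -> 0000
Step 2: G0=G3&G1=0&0=0 G1=NOT G3=NOT 0=1 G2=(0+0>=2)=0 G3=G0&G2=0&0=0 -> 0100
Step 3: G0=G3&G1=0&1=0 G1=NOT G3=NOT 0=1 G2=(0+1>=2)=0 G3=G0&G2=0&0=0 -> 0100
Fixed point reached at step 2: 0100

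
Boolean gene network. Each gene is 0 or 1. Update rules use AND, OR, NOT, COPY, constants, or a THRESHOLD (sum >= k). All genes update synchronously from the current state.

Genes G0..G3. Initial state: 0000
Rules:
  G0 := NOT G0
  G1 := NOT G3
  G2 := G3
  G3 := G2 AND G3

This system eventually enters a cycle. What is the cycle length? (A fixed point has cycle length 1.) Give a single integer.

Step 0: 0000
Step 1: G0=NOT G0=NOT 0=1 G1=NOT G3=NOT 0=1 G2=G3=0 G3=G2&G3=0&0=0 -> 1100
Step 2: G0=NOT G0=NOT 1=0 G1=NOT G3=NOT 0=1 G2=G3=0 G3=G2&G3=0&0=0 -> 0100
Step 3: G0=NOT G0=NOT 0=1 G1=NOT G3=NOT 0=1 G2=G3=0 G3=G2&G3=0&0=0 -> 1100
State from step 3 equals state from step 1 -> cycle length 2

Answer: 2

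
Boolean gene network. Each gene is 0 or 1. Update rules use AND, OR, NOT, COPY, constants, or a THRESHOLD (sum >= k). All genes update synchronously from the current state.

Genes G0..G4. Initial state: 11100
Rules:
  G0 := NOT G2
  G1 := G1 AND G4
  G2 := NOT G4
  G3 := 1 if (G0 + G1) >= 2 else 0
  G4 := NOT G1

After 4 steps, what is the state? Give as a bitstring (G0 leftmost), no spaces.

Step 1: G0=NOT G2=NOT 1=0 G1=G1&G4=1&0=0 G2=NOT G4=NOT 0=1 G3=(1+1>=2)=1 G4=NOT G1=NOT 1=0 -> 00110
Step 2: G0=NOT G2=NOT 1=0 G1=G1&G4=0&0=0 G2=NOT G4=NOT 0=1 G3=(0+0>=2)=0 G4=NOT G1=NOT 0=1 -> 00101
Step 3: G0=NOT G2=NOT 1=0 G1=G1&G4=0&1=0 G2=NOT G4=NOT 1=0 G3=(0+0>=2)=0 G4=NOT G1=NOT 0=1 -> 00001
Step 4: G0=NOT G2=NOT 0=1 G1=G1&G4=0&1=0 G2=NOT G4=NOT 1=0 G3=(0+0>=2)=0 G4=NOT G1=NOT 0=1 -> 10001

10001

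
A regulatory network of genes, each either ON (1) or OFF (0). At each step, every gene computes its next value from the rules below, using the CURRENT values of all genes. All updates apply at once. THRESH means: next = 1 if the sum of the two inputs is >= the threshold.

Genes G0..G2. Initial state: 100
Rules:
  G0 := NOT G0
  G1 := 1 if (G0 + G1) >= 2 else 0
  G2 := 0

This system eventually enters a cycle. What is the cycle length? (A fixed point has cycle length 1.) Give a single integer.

Answer: 2

Derivation:
Step 0: 100
Step 1: G0=NOT G0=NOT 1=0 G1=(1+0>=2)=0 G2=0(const) -> 000
Step 2: G0=NOT G0=NOT 0=1 G1=(0+0>=2)=0 G2=0(const) -> 100
State from step 2 equals state from step 0 -> cycle length 2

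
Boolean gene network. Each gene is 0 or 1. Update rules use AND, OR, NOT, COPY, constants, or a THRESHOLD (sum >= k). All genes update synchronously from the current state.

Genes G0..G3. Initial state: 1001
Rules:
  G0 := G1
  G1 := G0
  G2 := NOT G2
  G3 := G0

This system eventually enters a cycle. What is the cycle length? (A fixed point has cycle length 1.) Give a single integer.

Answer: 2

Derivation:
Step 0: 1001
Step 1: G0=G1=0 G1=G0=1 G2=NOT G2=NOT 0=1 G3=G0=1 -> 0111
Step 2: G0=G1=1 G1=G0=0 G2=NOT G2=NOT 1=0 G3=G0=0 -> 1000
Step 3: G0=G1=0 G1=G0=1 G2=NOT G2=NOT 0=1 G3=G0=1 -> 0111
State from step 3 equals state from step 1 -> cycle length 2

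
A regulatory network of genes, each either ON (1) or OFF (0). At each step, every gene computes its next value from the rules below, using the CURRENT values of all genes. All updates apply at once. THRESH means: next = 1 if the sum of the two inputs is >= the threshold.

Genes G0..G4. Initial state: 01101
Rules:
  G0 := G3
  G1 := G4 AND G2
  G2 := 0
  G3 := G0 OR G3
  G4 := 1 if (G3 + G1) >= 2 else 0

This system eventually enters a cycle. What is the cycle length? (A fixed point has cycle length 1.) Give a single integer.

Step 0: 01101
Step 1: G0=G3=0 G1=G4&G2=1&1=1 G2=0(const) G3=G0|G3=0|0=0 G4=(0+1>=2)=0 -> 01000
Step 2: G0=G3=0 G1=G4&G2=0&0=0 G2=0(const) G3=G0|G3=0|0=0 G4=(0+1>=2)=0 -> 00000
Step 3: G0=G3=0 G1=G4&G2=0&0=0 G2=0(const) G3=G0|G3=0|0=0 G4=(0+0>=2)=0 -> 00000
State from step 3 equals state from step 2 -> cycle length 1

Answer: 1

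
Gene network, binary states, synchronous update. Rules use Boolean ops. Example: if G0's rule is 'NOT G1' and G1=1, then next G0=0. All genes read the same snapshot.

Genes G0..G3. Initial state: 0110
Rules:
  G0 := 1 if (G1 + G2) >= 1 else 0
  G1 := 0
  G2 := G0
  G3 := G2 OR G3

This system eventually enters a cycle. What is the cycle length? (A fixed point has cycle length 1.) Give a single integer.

Step 0: 0110
Step 1: G0=(1+1>=1)=1 G1=0(const) G2=G0=0 G3=G2|G3=1|0=1 -> 1001
Step 2: G0=(0+0>=1)=0 G1=0(const) G2=G0=1 G3=G2|G3=0|1=1 -> 0011
Step 3: G0=(0+1>=1)=1 G1=0(const) G2=G0=0 G3=G2|G3=1|1=1 -> 1001
State from step 3 equals state from step 1 -> cycle length 2

Answer: 2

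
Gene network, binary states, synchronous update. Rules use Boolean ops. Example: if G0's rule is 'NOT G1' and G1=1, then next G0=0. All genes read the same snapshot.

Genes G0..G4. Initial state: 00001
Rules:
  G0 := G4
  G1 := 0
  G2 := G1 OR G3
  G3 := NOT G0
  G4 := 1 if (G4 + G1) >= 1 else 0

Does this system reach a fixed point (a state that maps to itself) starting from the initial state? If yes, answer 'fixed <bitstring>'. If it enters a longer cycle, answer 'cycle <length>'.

Step 0: 00001
Step 1: G0=G4=1 G1=0(const) G2=G1|G3=0|0=0 G3=NOT G0=NOT 0=1 G4=(1+0>=1)=1 -> 10011
Step 2: G0=G4=1 G1=0(const) G2=G1|G3=0|1=1 G3=NOT G0=NOT 1=0 G4=(1+0>=1)=1 -> 10101
Step 3: G0=G4=1 G1=0(const) G2=G1|G3=0|0=0 G3=NOT G0=NOT 1=0 G4=(1+0>=1)=1 -> 10001
Step 4: G0=G4=1 G1=0(const) G2=G1|G3=0|0=0 G3=NOT G0=NOT 1=0 G4=(1+0>=1)=1 -> 10001
Fixed point reached at step 3: 10001

Answer: fixed 10001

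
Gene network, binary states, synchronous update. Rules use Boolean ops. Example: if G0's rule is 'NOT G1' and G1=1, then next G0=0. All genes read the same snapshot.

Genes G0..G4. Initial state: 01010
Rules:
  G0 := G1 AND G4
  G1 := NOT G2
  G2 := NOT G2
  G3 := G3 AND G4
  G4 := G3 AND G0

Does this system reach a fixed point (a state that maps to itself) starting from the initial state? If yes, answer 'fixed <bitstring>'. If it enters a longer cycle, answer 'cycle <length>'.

Answer: cycle 2

Derivation:
Step 0: 01010
Step 1: G0=G1&G4=1&0=0 G1=NOT G2=NOT 0=1 G2=NOT G2=NOT 0=1 G3=G3&G4=1&0=0 G4=G3&G0=1&0=0 -> 01100
Step 2: G0=G1&G4=1&0=0 G1=NOT G2=NOT 1=0 G2=NOT G2=NOT 1=0 G3=G3&G4=0&0=0 G4=G3&G0=0&0=0 -> 00000
Step 3: G0=G1&G4=0&0=0 G1=NOT G2=NOT 0=1 G2=NOT G2=NOT 0=1 G3=G3&G4=0&0=0 G4=G3&G0=0&0=0 -> 01100
Cycle of length 2 starting at step 1 -> no fixed point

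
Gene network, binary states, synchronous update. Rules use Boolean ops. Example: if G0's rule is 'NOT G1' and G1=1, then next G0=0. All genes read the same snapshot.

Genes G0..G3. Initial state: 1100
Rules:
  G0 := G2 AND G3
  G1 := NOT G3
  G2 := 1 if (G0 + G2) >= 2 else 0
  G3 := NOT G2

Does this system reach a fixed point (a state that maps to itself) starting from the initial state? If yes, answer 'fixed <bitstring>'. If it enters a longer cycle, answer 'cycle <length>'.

Step 0: 1100
Step 1: G0=G2&G3=0&0=0 G1=NOT G3=NOT 0=1 G2=(1+0>=2)=0 G3=NOT G2=NOT 0=1 -> 0101
Step 2: G0=G2&G3=0&1=0 G1=NOT G3=NOT 1=0 G2=(0+0>=2)=0 G3=NOT G2=NOT 0=1 -> 0001
Step 3: G0=G2&G3=0&1=0 G1=NOT G3=NOT 1=0 G2=(0+0>=2)=0 G3=NOT G2=NOT 0=1 -> 0001
Fixed point reached at step 2: 0001

Answer: fixed 0001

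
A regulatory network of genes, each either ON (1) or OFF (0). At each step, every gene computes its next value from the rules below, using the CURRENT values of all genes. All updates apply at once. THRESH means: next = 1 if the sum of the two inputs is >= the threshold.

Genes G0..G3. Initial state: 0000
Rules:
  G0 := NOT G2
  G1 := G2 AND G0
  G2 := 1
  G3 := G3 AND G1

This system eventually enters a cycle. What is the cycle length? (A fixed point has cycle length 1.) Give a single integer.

Answer: 1

Derivation:
Step 0: 0000
Step 1: G0=NOT G2=NOT 0=1 G1=G2&G0=0&0=0 G2=1(const) G3=G3&G1=0&0=0 -> 1010
Step 2: G0=NOT G2=NOT 1=0 G1=G2&G0=1&1=1 G2=1(const) G3=G3&G1=0&0=0 -> 0110
Step 3: G0=NOT G2=NOT 1=0 G1=G2&G0=1&0=0 G2=1(const) G3=G3&G1=0&1=0 -> 0010
Step 4: G0=NOT G2=NOT 1=0 G1=G2&G0=1&0=0 G2=1(const) G3=G3&G1=0&0=0 -> 0010
State from step 4 equals state from step 3 -> cycle length 1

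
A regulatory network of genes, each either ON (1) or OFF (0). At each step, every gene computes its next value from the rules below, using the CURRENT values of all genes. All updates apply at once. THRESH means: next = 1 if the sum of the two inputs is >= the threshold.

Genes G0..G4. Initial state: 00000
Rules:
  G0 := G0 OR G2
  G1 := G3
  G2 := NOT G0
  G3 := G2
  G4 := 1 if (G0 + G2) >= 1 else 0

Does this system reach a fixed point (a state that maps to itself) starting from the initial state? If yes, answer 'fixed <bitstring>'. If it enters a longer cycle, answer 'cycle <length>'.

Answer: fixed 10001

Derivation:
Step 0: 00000
Step 1: G0=G0|G2=0|0=0 G1=G3=0 G2=NOT G0=NOT 0=1 G3=G2=0 G4=(0+0>=1)=0 -> 00100
Step 2: G0=G0|G2=0|1=1 G1=G3=0 G2=NOT G0=NOT 0=1 G3=G2=1 G4=(0+1>=1)=1 -> 10111
Step 3: G0=G0|G2=1|1=1 G1=G3=1 G2=NOT G0=NOT 1=0 G3=G2=1 G4=(1+1>=1)=1 -> 11011
Step 4: G0=G0|G2=1|0=1 G1=G3=1 G2=NOT G0=NOT 1=0 G3=G2=0 G4=(1+0>=1)=1 -> 11001
Step 5: G0=G0|G2=1|0=1 G1=G3=0 G2=NOT G0=NOT 1=0 G3=G2=0 G4=(1+0>=1)=1 -> 10001
Step 6: G0=G0|G2=1|0=1 G1=G3=0 G2=NOT G0=NOT 1=0 G3=G2=0 G4=(1+0>=1)=1 -> 10001
Fixed point reached at step 5: 10001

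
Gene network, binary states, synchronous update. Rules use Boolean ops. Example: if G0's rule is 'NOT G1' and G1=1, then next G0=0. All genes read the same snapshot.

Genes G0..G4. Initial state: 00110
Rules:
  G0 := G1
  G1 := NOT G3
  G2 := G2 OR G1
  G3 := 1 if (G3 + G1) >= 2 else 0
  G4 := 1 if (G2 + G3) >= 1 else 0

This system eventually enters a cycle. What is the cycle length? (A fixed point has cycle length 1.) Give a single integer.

Step 0: 00110
Step 1: G0=G1=0 G1=NOT G3=NOT 1=0 G2=G2|G1=1|0=1 G3=(1+0>=2)=0 G4=(1+1>=1)=1 -> 00101
Step 2: G0=G1=0 G1=NOT G3=NOT 0=1 G2=G2|G1=1|0=1 G3=(0+0>=2)=0 G4=(1+0>=1)=1 -> 01101
Step 3: G0=G1=1 G1=NOT G3=NOT 0=1 G2=G2|G1=1|1=1 G3=(0+1>=2)=0 G4=(1+0>=1)=1 -> 11101
Step 4: G0=G1=1 G1=NOT G3=NOT 0=1 G2=G2|G1=1|1=1 G3=(0+1>=2)=0 G4=(1+0>=1)=1 -> 11101
State from step 4 equals state from step 3 -> cycle length 1

Answer: 1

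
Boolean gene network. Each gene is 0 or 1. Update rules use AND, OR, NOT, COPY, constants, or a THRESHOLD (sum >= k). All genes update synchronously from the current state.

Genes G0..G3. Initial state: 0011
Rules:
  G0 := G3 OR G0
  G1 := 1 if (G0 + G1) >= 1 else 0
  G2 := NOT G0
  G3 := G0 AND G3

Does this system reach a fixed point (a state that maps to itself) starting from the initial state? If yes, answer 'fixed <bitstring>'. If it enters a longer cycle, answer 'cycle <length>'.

Step 0: 0011
Step 1: G0=G3|G0=1|0=1 G1=(0+0>=1)=0 G2=NOT G0=NOT 0=1 G3=G0&G3=0&1=0 -> 1010
Step 2: G0=G3|G0=0|1=1 G1=(1+0>=1)=1 G2=NOT G0=NOT 1=0 G3=G0&G3=1&0=0 -> 1100
Step 3: G0=G3|G0=0|1=1 G1=(1+1>=1)=1 G2=NOT G0=NOT 1=0 G3=G0&G3=1&0=0 -> 1100
Fixed point reached at step 2: 1100

Answer: fixed 1100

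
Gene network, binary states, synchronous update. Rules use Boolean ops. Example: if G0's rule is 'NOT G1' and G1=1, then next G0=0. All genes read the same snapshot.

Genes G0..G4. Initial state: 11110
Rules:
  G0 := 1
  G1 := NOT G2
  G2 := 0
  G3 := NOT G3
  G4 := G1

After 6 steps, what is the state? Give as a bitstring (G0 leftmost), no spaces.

Step 1: G0=1(const) G1=NOT G2=NOT 1=0 G2=0(const) G3=NOT G3=NOT 1=0 G4=G1=1 -> 10001
Step 2: G0=1(const) G1=NOT G2=NOT 0=1 G2=0(const) G3=NOT G3=NOT 0=1 G4=G1=0 -> 11010
Step 3: G0=1(const) G1=NOT G2=NOT 0=1 G2=0(const) G3=NOT G3=NOT 1=0 G4=G1=1 -> 11001
Step 4: G0=1(const) G1=NOT G2=NOT 0=1 G2=0(const) G3=NOT G3=NOT 0=1 G4=G1=1 -> 11011
Step 5: G0=1(const) G1=NOT G2=NOT 0=1 G2=0(const) G3=NOT G3=NOT 1=0 G4=G1=1 -> 11001
Step 6: G0=1(const) G1=NOT G2=NOT 0=1 G2=0(const) G3=NOT G3=NOT 0=1 G4=G1=1 -> 11011

11011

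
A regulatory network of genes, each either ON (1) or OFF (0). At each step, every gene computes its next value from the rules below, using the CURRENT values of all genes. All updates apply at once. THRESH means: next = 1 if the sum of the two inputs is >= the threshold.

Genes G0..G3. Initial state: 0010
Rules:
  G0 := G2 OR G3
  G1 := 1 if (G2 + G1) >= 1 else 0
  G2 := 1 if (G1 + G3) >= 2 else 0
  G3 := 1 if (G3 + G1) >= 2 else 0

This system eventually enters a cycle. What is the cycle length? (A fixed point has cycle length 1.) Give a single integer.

Answer: 1

Derivation:
Step 0: 0010
Step 1: G0=G2|G3=1|0=1 G1=(1+0>=1)=1 G2=(0+0>=2)=0 G3=(0+0>=2)=0 -> 1100
Step 2: G0=G2|G3=0|0=0 G1=(0+1>=1)=1 G2=(1+0>=2)=0 G3=(0+1>=2)=0 -> 0100
Step 3: G0=G2|G3=0|0=0 G1=(0+1>=1)=1 G2=(1+0>=2)=0 G3=(0+1>=2)=0 -> 0100
State from step 3 equals state from step 2 -> cycle length 1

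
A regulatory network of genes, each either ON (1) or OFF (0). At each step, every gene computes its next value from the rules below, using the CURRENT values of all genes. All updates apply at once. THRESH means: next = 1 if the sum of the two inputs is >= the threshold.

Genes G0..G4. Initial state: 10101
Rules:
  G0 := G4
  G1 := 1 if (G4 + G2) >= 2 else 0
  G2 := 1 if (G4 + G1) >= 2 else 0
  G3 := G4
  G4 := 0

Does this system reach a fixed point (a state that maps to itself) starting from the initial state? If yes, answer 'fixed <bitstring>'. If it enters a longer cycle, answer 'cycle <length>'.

Step 0: 10101
Step 1: G0=G4=1 G1=(1+1>=2)=1 G2=(1+0>=2)=0 G3=G4=1 G4=0(const) -> 11010
Step 2: G0=G4=0 G1=(0+0>=2)=0 G2=(0+1>=2)=0 G3=G4=0 G4=0(const) -> 00000
Step 3: G0=G4=0 G1=(0+0>=2)=0 G2=(0+0>=2)=0 G3=G4=0 G4=0(const) -> 00000
Fixed point reached at step 2: 00000

Answer: fixed 00000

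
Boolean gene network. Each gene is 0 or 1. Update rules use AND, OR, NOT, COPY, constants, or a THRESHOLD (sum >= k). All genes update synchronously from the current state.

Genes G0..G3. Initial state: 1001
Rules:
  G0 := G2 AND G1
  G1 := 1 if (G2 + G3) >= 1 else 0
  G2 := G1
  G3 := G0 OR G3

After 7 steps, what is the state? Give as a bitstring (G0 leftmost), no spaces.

Step 1: G0=G2&G1=0&0=0 G1=(0+1>=1)=1 G2=G1=0 G3=G0|G3=1|1=1 -> 0101
Step 2: G0=G2&G1=0&1=0 G1=(0+1>=1)=1 G2=G1=1 G3=G0|G3=0|1=1 -> 0111
Step 3: G0=G2&G1=1&1=1 G1=(1+1>=1)=1 G2=G1=1 G3=G0|G3=0|1=1 -> 1111
Step 4: G0=G2&G1=1&1=1 G1=(1+1>=1)=1 G2=G1=1 G3=G0|G3=1|1=1 -> 1111
Step 5: G0=G2&G1=1&1=1 G1=(1+1>=1)=1 G2=G1=1 G3=G0|G3=1|1=1 -> 1111
Step 6: G0=G2&G1=1&1=1 G1=(1+1>=1)=1 G2=G1=1 G3=G0|G3=1|1=1 -> 1111
Step 7: G0=G2&G1=1&1=1 G1=(1+1>=1)=1 G2=G1=1 G3=G0|G3=1|1=1 -> 1111

1111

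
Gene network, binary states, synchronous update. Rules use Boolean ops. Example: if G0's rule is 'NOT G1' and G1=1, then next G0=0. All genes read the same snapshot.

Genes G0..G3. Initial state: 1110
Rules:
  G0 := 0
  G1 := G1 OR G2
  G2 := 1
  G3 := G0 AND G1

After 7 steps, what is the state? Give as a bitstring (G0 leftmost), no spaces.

Step 1: G0=0(const) G1=G1|G2=1|1=1 G2=1(const) G3=G0&G1=1&1=1 -> 0111
Step 2: G0=0(const) G1=G1|G2=1|1=1 G2=1(const) G3=G0&G1=0&1=0 -> 0110
Step 3: G0=0(const) G1=G1|G2=1|1=1 G2=1(const) G3=G0&G1=0&1=0 -> 0110
Step 4: G0=0(const) G1=G1|G2=1|1=1 G2=1(const) G3=G0&G1=0&1=0 -> 0110
Step 5: G0=0(const) G1=G1|G2=1|1=1 G2=1(const) G3=G0&G1=0&1=0 -> 0110
Step 6: G0=0(const) G1=G1|G2=1|1=1 G2=1(const) G3=G0&G1=0&1=0 -> 0110
Step 7: G0=0(const) G1=G1|G2=1|1=1 G2=1(const) G3=G0&G1=0&1=0 -> 0110

0110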